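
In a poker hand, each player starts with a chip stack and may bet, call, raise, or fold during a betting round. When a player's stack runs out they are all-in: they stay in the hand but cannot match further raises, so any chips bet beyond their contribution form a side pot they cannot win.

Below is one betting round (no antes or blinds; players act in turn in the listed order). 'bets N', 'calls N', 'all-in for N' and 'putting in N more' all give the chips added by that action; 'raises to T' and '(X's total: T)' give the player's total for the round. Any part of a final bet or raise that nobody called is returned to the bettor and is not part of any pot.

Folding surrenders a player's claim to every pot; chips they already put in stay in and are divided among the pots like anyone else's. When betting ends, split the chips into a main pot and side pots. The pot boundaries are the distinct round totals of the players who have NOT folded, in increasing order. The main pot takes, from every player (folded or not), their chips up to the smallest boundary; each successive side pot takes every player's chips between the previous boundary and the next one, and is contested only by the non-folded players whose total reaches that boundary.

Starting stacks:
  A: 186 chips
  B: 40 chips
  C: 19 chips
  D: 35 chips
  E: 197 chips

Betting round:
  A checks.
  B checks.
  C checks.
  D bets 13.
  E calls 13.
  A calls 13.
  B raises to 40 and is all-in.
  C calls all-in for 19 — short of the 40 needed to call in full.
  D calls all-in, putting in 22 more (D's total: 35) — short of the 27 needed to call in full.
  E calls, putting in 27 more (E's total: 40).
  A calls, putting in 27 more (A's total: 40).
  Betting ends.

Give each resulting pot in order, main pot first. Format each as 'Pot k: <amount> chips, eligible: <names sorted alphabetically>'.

Contributions: A=40, B=40, C=19, D=35, E=40
Pot levels (distinct totals of non-folded players): 19, 35, 40
Layer 1-19: 19 each from A, B, C, D, E = 19*5 = 95 chips; eligible A, B, C, D, E
Layer 20-35: 16 each from A, B, D, E = 16*4 = 64 chips; eligible A, B, D, E
Layer 36-40: 5 each from A, B, E = 5*3 = 15 chips; eligible A, B, E

Pot 1: 95 chips, eligible: A, B, C, D, E
Pot 2: 64 chips, eligible: A, B, D, E
Pot 3: 15 chips, eligible: A, B, E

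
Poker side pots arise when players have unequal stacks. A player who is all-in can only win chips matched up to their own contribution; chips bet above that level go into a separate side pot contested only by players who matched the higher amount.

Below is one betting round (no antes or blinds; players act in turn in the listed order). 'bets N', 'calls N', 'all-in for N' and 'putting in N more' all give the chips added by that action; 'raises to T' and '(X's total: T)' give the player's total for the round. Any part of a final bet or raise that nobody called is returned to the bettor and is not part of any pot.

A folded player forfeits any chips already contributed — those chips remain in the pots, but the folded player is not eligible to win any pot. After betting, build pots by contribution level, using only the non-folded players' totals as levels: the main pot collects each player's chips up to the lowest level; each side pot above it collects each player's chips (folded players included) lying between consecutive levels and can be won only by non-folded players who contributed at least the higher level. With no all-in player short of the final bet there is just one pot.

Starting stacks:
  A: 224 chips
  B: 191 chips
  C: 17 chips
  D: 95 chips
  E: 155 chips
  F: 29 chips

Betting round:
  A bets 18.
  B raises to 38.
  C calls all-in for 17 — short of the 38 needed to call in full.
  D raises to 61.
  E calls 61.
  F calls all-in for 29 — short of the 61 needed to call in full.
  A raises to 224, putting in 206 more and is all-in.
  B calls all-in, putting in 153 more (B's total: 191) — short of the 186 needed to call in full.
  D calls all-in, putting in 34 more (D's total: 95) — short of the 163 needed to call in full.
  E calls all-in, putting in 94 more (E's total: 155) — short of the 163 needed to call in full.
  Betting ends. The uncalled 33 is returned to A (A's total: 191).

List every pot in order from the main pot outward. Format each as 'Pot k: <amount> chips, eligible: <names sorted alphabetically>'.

Pot 1: 102 chips, eligible: A, B, C, D, E, F
Pot 2: 60 chips, eligible: A, B, D, E, F
Pot 3: 264 chips, eligible: A, B, D, E
Pot 4: 180 chips, eligible: A, B, E
Pot 5: 72 chips, eligible: A, B

Derivation:
Contributions (after 33 returned to A): A=191, B=191, C=17, D=95, E=155, F=29
Pot levels (distinct totals of non-folded players): 17, 29, 95, 155, 191
Layer 1-17: 17 each from A, B, C, D, E, F = 17*6 = 102 chips; eligible A, B, C, D, E, F
Layer 18-29: 12 each from A, B, D, E, F = 12*5 = 60 chips; eligible A, B, D, E, F
Layer 30-95: 66 each from A, B, D, E = 66*4 = 264 chips; eligible A, B, D, E
Layer 96-155: 60 each from A, B, E = 60*3 = 180 chips; eligible A, B, E
Layer 156-191: 36 each from A, B = 36*2 = 72 chips; eligible A, B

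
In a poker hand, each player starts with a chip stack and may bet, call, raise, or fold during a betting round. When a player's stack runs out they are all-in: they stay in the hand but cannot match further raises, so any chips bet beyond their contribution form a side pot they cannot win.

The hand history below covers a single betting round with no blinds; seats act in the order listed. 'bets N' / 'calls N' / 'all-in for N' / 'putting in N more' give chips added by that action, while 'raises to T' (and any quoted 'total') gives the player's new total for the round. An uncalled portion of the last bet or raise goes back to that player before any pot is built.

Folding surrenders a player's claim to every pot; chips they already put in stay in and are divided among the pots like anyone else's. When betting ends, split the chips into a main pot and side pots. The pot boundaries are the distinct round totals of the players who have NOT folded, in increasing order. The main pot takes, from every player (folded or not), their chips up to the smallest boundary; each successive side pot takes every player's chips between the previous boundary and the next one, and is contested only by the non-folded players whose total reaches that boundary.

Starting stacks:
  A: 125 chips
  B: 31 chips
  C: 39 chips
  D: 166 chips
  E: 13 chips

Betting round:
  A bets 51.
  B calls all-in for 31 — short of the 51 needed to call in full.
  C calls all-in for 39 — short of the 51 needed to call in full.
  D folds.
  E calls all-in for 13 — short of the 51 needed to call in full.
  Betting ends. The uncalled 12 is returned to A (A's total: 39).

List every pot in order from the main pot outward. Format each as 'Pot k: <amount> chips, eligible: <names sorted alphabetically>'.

Pot 1: 52 chips, eligible: A, B, C, E
Pot 2: 54 chips, eligible: A, B, C
Pot 3: 16 chips, eligible: A, C

Derivation:
Contributions (after 12 returned to A): A=39, B=31, C=39, E=13
Folded: D
Pot levels (distinct totals of non-folded players): 13, 31, 39
Layer 1-13: 13 each from A, B, C, E = 13*4 = 52 chips; eligible A, B, C, E
Layer 14-31: 18 each from A, B, C = 18*3 = 54 chips; eligible A, B, C
Layer 32-39: 8 each from A, C = 8*2 = 16 chips; eligible A, C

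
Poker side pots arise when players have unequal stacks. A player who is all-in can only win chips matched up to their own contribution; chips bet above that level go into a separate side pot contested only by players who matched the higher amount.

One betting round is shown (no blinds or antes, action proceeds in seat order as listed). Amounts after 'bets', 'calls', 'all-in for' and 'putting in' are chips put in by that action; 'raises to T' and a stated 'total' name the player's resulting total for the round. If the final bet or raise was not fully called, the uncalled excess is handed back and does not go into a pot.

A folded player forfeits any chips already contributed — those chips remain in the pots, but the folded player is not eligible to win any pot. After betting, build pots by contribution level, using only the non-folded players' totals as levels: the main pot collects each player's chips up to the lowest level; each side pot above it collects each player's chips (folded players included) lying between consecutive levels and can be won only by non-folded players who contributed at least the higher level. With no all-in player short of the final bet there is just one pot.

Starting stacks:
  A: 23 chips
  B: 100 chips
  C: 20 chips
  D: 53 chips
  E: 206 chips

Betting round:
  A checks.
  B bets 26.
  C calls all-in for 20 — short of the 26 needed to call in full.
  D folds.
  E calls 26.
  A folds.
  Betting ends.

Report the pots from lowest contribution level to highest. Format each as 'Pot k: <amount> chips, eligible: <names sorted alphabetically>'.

Contributions: B=26, C=20, E=26
Folded: A, D
Pot levels (distinct totals of non-folded players): 20, 26
Layer 1-20: 20 each from B, C, E = 20*3 = 60 chips; eligible B, C, E
Layer 21-26: 6 each from B, E = 6*2 = 12 chips; eligible B, E

Pot 1: 60 chips, eligible: B, C, E
Pot 2: 12 chips, eligible: B, E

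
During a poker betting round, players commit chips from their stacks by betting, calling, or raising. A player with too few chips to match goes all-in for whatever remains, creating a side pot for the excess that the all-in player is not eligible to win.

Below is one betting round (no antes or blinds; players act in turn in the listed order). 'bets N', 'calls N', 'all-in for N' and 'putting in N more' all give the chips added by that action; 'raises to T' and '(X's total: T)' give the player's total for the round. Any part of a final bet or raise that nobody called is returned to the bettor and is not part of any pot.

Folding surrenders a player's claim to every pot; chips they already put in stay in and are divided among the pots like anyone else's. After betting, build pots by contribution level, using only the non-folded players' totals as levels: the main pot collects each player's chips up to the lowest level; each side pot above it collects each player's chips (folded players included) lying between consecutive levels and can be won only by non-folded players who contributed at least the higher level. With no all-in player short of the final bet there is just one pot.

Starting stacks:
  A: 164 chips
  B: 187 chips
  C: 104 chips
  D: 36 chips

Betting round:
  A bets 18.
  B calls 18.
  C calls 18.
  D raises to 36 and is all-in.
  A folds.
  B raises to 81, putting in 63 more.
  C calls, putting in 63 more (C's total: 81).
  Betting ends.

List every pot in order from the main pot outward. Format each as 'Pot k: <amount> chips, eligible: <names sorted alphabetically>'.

Contributions: A=18, B=81, C=81, D=36
Folded: A
Pot levels (distinct totals of non-folded players): 36, 81
Layer 1-36: A 18 + B 36 + C 36 + D 36 = 126 chips; eligible B, C, D
Layer 37-81: 45 each from B, C = 45*2 = 90 chips; eligible B, C

Pot 1: 126 chips, eligible: B, C, D
Pot 2: 90 chips, eligible: B, C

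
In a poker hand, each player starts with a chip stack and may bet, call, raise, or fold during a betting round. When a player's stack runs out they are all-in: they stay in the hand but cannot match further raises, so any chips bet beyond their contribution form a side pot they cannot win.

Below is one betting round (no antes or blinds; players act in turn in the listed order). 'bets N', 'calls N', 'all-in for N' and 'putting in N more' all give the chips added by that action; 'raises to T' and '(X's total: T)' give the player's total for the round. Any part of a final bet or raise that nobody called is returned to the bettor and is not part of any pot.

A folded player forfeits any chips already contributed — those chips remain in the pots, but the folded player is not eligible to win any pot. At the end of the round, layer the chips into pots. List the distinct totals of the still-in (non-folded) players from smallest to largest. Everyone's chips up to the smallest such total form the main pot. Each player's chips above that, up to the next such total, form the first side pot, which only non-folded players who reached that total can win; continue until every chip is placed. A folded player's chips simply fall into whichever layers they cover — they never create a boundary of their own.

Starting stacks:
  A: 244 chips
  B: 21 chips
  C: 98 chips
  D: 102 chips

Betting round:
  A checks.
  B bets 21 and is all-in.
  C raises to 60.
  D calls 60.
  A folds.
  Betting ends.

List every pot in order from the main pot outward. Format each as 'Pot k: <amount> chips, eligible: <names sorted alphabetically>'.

Pot 1: 63 chips, eligible: B, C, D
Pot 2: 78 chips, eligible: C, D

Derivation:
Contributions: B=21, C=60, D=60
Folded: A
Pot levels (distinct totals of non-folded players): 21, 60
Layer 1-21: 21 each from B, C, D = 21*3 = 63 chips; eligible B, C, D
Layer 22-60: 39 each from C, D = 39*2 = 78 chips; eligible C, D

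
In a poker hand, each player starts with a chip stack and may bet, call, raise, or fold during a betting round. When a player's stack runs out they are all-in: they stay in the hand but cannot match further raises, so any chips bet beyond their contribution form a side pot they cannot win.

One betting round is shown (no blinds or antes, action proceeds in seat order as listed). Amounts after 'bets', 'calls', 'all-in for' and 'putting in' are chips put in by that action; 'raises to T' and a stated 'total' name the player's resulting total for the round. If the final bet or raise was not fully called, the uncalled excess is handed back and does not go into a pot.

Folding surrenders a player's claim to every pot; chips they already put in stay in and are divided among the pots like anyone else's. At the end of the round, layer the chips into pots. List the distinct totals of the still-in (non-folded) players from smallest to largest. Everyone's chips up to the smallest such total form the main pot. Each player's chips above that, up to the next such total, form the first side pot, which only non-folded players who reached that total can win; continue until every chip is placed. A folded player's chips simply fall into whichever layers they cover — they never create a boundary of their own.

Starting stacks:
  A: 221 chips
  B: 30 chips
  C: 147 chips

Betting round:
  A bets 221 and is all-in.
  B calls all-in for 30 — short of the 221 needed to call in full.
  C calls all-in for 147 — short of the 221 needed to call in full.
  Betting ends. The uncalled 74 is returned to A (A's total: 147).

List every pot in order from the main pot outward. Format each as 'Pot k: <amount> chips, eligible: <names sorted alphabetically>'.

Pot 1: 90 chips, eligible: A, B, C
Pot 2: 234 chips, eligible: A, C

Derivation:
Contributions (after 74 returned to A): A=147, B=30, C=147
Pot levels (distinct totals of non-folded players): 30, 147
Layer 1-30: 30 each from A, B, C = 30*3 = 90 chips; eligible A, B, C
Layer 31-147: 117 each from A, C = 117*2 = 234 chips; eligible A, C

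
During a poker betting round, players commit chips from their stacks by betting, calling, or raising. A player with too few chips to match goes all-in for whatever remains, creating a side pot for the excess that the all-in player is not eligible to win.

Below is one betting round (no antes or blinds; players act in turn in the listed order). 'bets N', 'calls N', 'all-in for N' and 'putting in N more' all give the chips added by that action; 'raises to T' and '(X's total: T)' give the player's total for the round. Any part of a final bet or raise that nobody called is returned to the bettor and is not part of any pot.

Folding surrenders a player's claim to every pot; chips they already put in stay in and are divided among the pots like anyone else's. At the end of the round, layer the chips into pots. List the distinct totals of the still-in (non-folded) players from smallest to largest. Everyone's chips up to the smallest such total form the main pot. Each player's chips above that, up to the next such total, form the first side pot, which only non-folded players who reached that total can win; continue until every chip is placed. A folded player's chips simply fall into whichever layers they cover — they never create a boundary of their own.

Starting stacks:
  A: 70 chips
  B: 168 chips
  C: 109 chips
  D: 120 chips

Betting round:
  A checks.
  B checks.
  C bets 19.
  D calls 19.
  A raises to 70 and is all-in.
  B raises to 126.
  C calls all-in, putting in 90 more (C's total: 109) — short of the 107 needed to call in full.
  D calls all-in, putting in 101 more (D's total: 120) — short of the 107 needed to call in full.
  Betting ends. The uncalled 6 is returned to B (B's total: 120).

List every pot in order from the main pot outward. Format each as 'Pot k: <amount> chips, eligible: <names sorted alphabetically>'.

Pot 1: 280 chips, eligible: A, B, C, D
Pot 2: 117 chips, eligible: B, C, D
Pot 3: 22 chips, eligible: B, D

Derivation:
Contributions (after 6 returned to B): A=70, B=120, C=109, D=120
Pot levels (distinct totals of non-folded players): 70, 109, 120
Layer 1-70: 70 each from A, B, C, D = 70*4 = 280 chips; eligible A, B, C, D
Layer 71-109: 39 each from B, C, D = 39*3 = 117 chips; eligible B, C, D
Layer 110-120: 11 each from B, D = 11*2 = 22 chips; eligible B, D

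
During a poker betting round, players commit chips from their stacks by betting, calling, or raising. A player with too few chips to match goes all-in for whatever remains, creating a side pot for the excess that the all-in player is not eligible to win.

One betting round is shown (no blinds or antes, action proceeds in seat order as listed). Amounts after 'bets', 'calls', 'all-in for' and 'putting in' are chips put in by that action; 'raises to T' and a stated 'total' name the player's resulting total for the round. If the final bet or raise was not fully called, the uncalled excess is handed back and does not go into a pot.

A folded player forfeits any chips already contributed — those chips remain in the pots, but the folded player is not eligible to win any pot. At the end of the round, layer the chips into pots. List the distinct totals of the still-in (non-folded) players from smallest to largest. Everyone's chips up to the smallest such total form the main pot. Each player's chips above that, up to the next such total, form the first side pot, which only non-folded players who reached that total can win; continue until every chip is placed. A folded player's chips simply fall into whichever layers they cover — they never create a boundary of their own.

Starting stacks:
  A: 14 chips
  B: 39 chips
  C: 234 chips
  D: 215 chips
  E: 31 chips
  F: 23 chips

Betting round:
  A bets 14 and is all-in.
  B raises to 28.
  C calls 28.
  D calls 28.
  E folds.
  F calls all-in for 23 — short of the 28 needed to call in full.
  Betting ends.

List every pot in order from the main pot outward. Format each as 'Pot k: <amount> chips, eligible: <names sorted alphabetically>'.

Pot 1: 70 chips, eligible: A, B, C, D, F
Pot 2: 36 chips, eligible: B, C, D, F
Pot 3: 15 chips, eligible: B, C, D

Derivation:
Contributions: A=14, B=28, C=28, D=28, F=23
Folded: E
Pot levels (distinct totals of non-folded players): 14, 23, 28
Layer 1-14: 14 each from A, B, C, D, F = 14*5 = 70 chips; eligible A, B, C, D, F
Layer 15-23: 9 each from B, C, D, F = 9*4 = 36 chips; eligible B, C, D, F
Layer 24-28: 5 each from B, C, D = 5*3 = 15 chips; eligible B, C, D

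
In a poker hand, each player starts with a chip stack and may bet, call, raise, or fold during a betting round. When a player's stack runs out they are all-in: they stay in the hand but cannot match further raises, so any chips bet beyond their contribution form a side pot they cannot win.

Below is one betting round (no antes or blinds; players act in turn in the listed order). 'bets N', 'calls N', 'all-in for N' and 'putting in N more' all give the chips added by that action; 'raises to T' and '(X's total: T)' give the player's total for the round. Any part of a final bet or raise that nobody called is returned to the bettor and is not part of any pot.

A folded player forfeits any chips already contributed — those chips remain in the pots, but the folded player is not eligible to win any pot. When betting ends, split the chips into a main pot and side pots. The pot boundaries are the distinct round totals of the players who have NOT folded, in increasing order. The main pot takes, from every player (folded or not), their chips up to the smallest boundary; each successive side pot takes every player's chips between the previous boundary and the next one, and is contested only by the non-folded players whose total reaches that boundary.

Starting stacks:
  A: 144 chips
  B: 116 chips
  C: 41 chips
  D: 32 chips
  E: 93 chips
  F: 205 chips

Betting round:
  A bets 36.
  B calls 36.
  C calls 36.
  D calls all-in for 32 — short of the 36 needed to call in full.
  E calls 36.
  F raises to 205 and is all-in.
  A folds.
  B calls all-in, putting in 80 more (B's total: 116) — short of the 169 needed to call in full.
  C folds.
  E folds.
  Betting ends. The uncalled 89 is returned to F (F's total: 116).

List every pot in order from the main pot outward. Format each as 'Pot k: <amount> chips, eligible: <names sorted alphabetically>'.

Pot 1: 192 chips, eligible: B, D, F
Pot 2: 180 chips, eligible: B, F

Derivation:
Contributions (after 89 returned to F): A=36, B=116, C=36, D=32, E=36, F=116
Folded: A, C, E
Pot levels (distinct totals of non-folded players): 32, 116
Layer 1-32: 32 each from A, B, C, D, E, F = 32*6 = 192 chips; eligible B, D, F
Layer 33-116: A 4 + B 84 + C 4 + E 4 + F 84 = 180 chips; eligible B, F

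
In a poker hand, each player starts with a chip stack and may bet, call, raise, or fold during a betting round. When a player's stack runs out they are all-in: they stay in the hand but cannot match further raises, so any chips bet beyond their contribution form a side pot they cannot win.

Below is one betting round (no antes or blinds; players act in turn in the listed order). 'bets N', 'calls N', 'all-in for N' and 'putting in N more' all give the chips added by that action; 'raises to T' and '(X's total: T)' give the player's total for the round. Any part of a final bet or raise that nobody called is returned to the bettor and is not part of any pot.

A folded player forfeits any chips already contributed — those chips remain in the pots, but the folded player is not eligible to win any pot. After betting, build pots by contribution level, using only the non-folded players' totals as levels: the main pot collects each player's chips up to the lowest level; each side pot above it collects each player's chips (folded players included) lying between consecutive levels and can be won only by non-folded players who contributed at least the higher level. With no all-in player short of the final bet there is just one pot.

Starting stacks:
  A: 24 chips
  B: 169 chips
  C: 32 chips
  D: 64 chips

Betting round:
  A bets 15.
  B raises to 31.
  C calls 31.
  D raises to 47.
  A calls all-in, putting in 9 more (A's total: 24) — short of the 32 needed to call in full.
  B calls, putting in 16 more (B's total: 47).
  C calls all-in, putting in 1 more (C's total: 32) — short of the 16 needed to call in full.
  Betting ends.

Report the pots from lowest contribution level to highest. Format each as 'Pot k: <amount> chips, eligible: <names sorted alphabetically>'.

Contributions: A=24, B=47, C=32, D=47
Pot levels (distinct totals of non-folded players): 24, 32, 47
Layer 1-24: 24 each from A, B, C, D = 24*4 = 96 chips; eligible A, B, C, D
Layer 25-32: 8 each from B, C, D = 8*3 = 24 chips; eligible B, C, D
Layer 33-47: 15 each from B, D = 15*2 = 30 chips; eligible B, D

Pot 1: 96 chips, eligible: A, B, C, D
Pot 2: 24 chips, eligible: B, C, D
Pot 3: 30 chips, eligible: B, D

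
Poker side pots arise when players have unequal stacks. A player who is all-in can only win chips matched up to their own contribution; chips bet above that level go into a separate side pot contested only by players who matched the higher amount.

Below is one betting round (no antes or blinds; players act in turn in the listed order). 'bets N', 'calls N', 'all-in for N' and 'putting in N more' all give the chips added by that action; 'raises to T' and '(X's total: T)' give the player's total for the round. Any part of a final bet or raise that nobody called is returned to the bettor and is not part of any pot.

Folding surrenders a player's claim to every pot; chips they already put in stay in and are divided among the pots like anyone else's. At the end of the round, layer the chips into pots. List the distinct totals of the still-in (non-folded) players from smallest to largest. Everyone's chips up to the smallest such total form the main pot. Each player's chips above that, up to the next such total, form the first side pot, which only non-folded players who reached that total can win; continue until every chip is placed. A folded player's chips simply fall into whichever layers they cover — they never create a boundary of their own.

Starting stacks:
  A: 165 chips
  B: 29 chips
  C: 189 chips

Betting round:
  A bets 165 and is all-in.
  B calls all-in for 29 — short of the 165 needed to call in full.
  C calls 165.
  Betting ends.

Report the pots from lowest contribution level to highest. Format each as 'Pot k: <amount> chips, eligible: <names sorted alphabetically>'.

Pot 1: 87 chips, eligible: A, B, C
Pot 2: 272 chips, eligible: A, C

Derivation:
Contributions: A=165, B=29, C=165
Pot levels (distinct totals of non-folded players): 29, 165
Layer 1-29: 29 each from A, B, C = 29*3 = 87 chips; eligible A, B, C
Layer 30-165: 136 each from A, C = 136*2 = 272 chips; eligible A, C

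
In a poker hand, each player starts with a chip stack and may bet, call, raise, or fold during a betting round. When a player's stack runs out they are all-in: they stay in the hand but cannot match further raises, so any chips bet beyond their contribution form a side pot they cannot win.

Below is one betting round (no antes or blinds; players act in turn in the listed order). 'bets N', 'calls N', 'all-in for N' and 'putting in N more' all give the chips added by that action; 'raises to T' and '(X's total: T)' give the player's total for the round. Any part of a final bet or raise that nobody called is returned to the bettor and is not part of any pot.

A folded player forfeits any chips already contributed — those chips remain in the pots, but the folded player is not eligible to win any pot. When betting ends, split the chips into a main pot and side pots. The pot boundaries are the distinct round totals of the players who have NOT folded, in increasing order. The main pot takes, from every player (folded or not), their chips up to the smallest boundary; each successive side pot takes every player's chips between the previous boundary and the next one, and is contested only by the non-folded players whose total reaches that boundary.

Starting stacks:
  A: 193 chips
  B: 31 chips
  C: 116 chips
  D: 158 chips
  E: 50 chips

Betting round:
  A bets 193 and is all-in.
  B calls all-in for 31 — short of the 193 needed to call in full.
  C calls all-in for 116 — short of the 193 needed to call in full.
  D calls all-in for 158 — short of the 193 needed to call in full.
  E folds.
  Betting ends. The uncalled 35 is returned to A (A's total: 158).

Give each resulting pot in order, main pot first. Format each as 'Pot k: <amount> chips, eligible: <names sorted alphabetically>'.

Contributions (after 35 returned to A): A=158, B=31, C=116, D=158
Folded: E
Pot levels (distinct totals of non-folded players): 31, 116, 158
Layer 1-31: 31 each from A, B, C, D = 31*4 = 124 chips; eligible A, B, C, D
Layer 32-116: 85 each from A, C, D = 85*3 = 255 chips; eligible A, C, D
Layer 117-158: 42 each from A, D = 42*2 = 84 chips; eligible A, D

Pot 1: 124 chips, eligible: A, B, C, D
Pot 2: 255 chips, eligible: A, C, D
Pot 3: 84 chips, eligible: A, D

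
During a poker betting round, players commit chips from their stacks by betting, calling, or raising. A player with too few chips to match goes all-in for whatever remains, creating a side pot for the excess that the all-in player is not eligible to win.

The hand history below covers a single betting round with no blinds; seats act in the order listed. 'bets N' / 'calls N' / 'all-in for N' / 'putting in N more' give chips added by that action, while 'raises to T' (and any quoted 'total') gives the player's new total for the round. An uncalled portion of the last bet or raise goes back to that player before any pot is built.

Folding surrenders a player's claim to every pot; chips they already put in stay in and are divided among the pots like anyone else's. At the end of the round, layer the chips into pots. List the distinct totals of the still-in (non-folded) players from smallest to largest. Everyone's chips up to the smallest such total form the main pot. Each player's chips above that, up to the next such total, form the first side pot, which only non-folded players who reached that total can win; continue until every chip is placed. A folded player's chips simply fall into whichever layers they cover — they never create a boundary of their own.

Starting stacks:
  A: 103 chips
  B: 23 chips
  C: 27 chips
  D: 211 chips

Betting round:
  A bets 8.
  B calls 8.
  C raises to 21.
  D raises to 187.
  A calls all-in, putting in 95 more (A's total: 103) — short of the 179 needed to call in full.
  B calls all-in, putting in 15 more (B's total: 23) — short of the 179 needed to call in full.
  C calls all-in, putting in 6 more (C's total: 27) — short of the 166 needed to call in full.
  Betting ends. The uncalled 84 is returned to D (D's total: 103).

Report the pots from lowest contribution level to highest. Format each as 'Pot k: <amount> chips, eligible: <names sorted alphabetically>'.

Pot 1: 92 chips, eligible: A, B, C, D
Pot 2: 12 chips, eligible: A, C, D
Pot 3: 152 chips, eligible: A, D

Derivation:
Contributions (after 84 returned to D): A=103, B=23, C=27, D=103
Pot levels (distinct totals of non-folded players): 23, 27, 103
Layer 1-23: 23 each from A, B, C, D = 23*4 = 92 chips; eligible A, B, C, D
Layer 24-27: 4 each from A, C, D = 4*3 = 12 chips; eligible A, C, D
Layer 28-103: 76 each from A, D = 76*2 = 152 chips; eligible A, D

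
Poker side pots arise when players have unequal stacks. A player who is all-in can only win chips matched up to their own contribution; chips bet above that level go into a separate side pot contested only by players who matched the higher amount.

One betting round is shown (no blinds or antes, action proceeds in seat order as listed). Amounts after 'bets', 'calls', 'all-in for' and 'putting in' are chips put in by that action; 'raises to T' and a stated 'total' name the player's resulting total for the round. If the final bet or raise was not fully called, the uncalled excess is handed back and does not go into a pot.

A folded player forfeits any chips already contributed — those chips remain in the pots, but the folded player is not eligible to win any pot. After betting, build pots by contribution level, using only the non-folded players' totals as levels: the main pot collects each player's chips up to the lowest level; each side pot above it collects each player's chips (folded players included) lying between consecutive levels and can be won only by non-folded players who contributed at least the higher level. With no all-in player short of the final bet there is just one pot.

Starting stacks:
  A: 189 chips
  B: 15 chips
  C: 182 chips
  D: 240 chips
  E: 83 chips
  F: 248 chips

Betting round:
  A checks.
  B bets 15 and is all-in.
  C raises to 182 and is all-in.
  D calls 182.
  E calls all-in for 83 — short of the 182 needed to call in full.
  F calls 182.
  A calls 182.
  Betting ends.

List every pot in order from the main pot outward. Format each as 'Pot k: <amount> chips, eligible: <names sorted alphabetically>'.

Pot 1: 90 chips, eligible: A, B, C, D, E, F
Pot 2: 340 chips, eligible: A, C, D, E, F
Pot 3: 396 chips, eligible: A, C, D, F

Derivation:
Contributions: A=182, B=15, C=182, D=182, E=83, F=182
Pot levels (distinct totals of non-folded players): 15, 83, 182
Layer 1-15: 15 each from A, B, C, D, E, F = 15*6 = 90 chips; eligible A, B, C, D, E, F
Layer 16-83: 68 each from A, C, D, E, F = 68*5 = 340 chips; eligible A, C, D, E, F
Layer 84-182: 99 each from A, C, D, F = 99*4 = 396 chips; eligible A, C, D, F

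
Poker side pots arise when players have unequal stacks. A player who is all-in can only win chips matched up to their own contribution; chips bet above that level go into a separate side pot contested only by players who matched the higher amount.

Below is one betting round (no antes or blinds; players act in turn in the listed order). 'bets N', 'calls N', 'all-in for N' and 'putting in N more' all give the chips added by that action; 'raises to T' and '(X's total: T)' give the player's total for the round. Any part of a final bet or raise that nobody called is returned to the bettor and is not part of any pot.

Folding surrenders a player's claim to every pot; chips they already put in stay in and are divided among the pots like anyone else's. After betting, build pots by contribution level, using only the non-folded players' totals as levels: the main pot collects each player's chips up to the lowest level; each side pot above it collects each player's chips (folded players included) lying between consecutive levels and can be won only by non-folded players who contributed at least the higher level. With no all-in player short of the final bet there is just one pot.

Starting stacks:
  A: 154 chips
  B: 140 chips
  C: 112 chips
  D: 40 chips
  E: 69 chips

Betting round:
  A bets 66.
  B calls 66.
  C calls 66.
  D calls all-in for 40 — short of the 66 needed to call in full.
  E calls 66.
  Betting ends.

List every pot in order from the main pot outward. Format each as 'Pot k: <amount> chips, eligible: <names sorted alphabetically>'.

Contributions: A=66, B=66, C=66, D=40, E=66
Pot levels (distinct totals of non-folded players): 40, 66
Layer 1-40: 40 each from A, B, C, D, E = 40*5 = 200 chips; eligible A, B, C, D, E
Layer 41-66: 26 each from A, B, C, E = 26*4 = 104 chips; eligible A, B, C, E

Pot 1: 200 chips, eligible: A, B, C, D, E
Pot 2: 104 chips, eligible: A, B, C, E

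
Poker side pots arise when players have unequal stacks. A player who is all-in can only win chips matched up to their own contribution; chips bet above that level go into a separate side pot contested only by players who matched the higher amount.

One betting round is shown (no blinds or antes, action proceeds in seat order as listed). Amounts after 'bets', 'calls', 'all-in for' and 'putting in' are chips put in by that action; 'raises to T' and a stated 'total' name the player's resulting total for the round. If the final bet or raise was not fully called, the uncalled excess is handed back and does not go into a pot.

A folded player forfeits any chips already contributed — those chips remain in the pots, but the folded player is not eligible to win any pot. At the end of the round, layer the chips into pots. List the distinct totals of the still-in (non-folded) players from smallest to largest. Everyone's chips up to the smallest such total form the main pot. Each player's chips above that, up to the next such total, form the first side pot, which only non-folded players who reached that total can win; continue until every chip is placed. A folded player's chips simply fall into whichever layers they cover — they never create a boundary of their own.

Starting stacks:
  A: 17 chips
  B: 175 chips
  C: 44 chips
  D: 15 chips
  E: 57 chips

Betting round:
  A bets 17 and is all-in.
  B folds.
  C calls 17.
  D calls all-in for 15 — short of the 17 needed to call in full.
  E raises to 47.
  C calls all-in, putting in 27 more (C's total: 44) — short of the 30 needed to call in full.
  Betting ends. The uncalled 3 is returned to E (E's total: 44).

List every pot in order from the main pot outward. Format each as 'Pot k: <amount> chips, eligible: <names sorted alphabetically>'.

Pot 1: 60 chips, eligible: A, C, D, E
Pot 2: 6 chips, eligible: A, C, E
Pot 3: 54 chips, eligible: C, E

Derivation:
Contributions (after 3 returned to E): A=17, C=44, D=15, E=44
Folded: B
Pot levels (distinct totals of non-folded players): 15, 17, 44
Layer 1-15: 15 each from A, C, D, E = 15*4 = 60 chips; eligible A, C, D, E
Layer 16-17: 2 each from A, C, E = 2*3 = 6 chips; eligible A, C, E
Layer 18-44: 27 each from C, E = 27*2 = 54 chips; eligible C, E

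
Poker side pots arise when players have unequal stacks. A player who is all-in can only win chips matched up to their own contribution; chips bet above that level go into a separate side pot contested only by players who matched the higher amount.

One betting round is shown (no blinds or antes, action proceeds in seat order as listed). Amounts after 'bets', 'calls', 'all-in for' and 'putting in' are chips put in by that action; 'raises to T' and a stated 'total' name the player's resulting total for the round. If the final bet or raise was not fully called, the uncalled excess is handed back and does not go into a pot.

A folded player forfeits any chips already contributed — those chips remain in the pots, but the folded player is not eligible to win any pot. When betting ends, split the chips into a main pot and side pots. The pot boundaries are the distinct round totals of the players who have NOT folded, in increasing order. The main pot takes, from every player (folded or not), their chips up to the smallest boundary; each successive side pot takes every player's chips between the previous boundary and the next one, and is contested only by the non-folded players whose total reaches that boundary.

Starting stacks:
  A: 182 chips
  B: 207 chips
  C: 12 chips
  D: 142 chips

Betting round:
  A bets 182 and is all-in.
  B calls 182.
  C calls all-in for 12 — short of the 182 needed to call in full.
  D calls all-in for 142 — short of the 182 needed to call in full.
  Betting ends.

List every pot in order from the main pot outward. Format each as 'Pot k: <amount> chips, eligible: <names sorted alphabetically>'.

Pot 1: 48 chips, eligible: A, B, C, D
Pot 2: 390 chips, eligible: A, B, D
Pot 3: 80 chips, eligible: A, B

Derivation:
Contributions: A=182, B=182, C=12, D=142
Pot levels (distinct totals of non-folded players): 12, 142, 182
Layer 1-12: 12 each from A, B, C, D = 12*4 = 48 chips; eligible A, B, C, D
Layer 13-142: 130 each from A, B, D = 130*3 = 390 chips; eligible A, B, D
Layer 143-182: 40 each from A, B = 40*2 = 80 chips; eligible A, B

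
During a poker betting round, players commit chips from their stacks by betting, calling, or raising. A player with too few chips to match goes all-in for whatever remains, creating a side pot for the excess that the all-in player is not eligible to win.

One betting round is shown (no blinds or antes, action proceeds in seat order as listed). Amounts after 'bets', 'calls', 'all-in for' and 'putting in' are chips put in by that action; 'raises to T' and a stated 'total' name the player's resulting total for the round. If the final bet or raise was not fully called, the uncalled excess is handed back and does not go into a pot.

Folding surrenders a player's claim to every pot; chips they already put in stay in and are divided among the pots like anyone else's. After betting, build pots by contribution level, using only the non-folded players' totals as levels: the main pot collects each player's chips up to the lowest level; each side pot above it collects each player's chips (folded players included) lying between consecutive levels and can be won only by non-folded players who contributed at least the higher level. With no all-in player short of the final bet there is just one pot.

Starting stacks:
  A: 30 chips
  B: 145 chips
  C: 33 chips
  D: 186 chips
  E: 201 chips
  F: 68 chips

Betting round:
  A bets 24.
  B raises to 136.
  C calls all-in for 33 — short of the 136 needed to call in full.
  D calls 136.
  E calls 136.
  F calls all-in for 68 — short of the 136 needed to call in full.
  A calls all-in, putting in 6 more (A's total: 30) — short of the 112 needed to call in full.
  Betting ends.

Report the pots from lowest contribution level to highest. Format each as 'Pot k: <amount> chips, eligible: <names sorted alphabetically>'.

Pot 1: 180 chips, eligible: A, B, C, D, E, F
Pot 2: 15 chips, eligible: B, C, D, E, F
Pot 3: 140 chips, eligible: B, D, E, F
Pot 4: 204 chips, eligible: B, D, E

Derivation:
Contributions: A=30, B=136, C=33, D=136, E=136, F=68
Pot levels (distinct totals of non-folded players): 30, 33, 68, 136
Layer 1-30: 30 each from A, B, C, D, E, F = 30*6 = 180 chips; eligible A, B, C, D, E, F
Layer 31-33: 3 each from B, C, D, E, F = 3*5 = 15 chips; eligible B, C, D, E, F
Layer 34-68: 35 each from B, D, E, F = 35*4 = 140 chips; eligible B, D, E, F
Layer 69-136: 68 each from B, D, E = 68*3 = 204 chips; eligible B, D, E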